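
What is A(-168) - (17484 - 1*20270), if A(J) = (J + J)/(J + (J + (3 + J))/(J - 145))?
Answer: 48558818/17417 ≈ 2788.0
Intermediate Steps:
A(J) = 2*J/(J + (3 + 2*J)/(-145 + J)) (A(J) = (2*J)/(J + (3 + 2*J)/(-145 + J)) = 2*J/(J + (3 + 2*J)/(-145 + J)))
A(-168) - (17484 - 1*20270) = 2*(-168)*(-145 - 168)/(3 + (-168)**2 - 143*(-168)) - (17484 - 1*20270) = 2*(-168)*(-313)/(3 + 28224 + 24024) - (17484 - 20270) = 2*(-168)*(-313)/52251 - 1*(-2786) = 2*(-168)*(1/52251)*(-313) + 2786 = 35056/17417 + 2786 = 48558818/17417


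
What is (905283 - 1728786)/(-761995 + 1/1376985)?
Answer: 1133951278455/1049255685074 ≈ 1.0807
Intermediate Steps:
(905283 - 1728786)/(-761995 + 1/1376985) = -823503/(-761995 + 1/1376985) = -823503/(-1049255685074/1376985) = -823503*(-1376985/1049255685074) = 1133951278455/1049255685074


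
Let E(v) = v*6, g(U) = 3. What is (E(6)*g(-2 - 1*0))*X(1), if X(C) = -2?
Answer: -216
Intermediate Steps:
E(v) = 6*v
(E(6)*g(-2 - 1*0))*X(1) = ((6*6)*3)*(-2) = (36*3)*(-2) = 108*(-2) = -216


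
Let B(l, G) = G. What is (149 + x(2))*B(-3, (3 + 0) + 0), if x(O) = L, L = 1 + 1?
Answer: 453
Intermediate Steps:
L = 2
x(O) = 2
(149 + x(2))*B(-3, (3 + 0) + 0) = (149 + 2)*((3 + 0) + 0) = 151*(3 + 0) = 151*3 = 453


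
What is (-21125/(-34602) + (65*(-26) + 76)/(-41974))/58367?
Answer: 471274189/42385658619858 ≈ 1.1119e-5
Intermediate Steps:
(-21125/(-34602) + (65*(-26) + 76)/(-41974))/58367 = (-21125*(-1/34602) + (-1690 + 76)*(-1/41974))*(1/58367) = (21125/34602 - 1614*(-1/41974))*(1/58367) = (21125/34602 + 807/20987)*(1/58367) = (471274189/726192174)*(1/58367) = 471274189/42385658619858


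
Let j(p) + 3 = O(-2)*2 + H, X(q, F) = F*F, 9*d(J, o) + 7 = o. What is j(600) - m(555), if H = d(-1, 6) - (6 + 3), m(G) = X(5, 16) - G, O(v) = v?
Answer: 2546/9 ≈ 282.89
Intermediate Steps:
d(J, o) = -7/9 + o/9
X(q, F) = F²
m(G) = 256 - G (m(G) = 16² - G = 256 - G)
H = -82/9 (H = (-7/9 + (⅑)*6) - (6 + 3) = (-7/9 + ⅔) - 1*9 = -⅑ - 9 = -82/9 ≈ -9.1111)
j(p) = -145/9 (j(p) = -3 + (-2*2 - 82/9) = -3 + (-4 - 82/9) = -3 - 118/9 = -145/9)
j(600) - m(555) = -145/9 - (256 - 1*555) = -145/9 - (256 - 555) = -145/9 - 1*(-299) = -145/9 + 299 = 2546/9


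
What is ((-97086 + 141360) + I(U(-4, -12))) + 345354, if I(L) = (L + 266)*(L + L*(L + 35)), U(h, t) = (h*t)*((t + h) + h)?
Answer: -615216132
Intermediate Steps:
U(h, t) = h*t*(t + 2*h) (U(h, t) = (h*t)*((h + t) + h) = (h*t)*(t + 2*h) = h*t*(t + 2*h))
I(L) = (266 + L)*(L + L*(35 + L))
((-97086 + 141360) + I(U(-4, -12))) + 345354 = ((-97086 + 141360) + (-4*(-12)*(-12 + 2*(-4)))*(9576 + (-4*(-12)*(-12 + 2*(-4)))² + 302*(-4*(-12)*(-12 + 2*(-4))))) + 345354 = (44274 + (-4*(-12)*(-12 - 8))*(9576 + (-4*(-12)*(-12 - 8))² + 302*(-4*(-12)*(-12 - 8)))) + 345354 = (44274 + (-4*(-12)*(-20))*(9576 + (-4*(-12)*(-20))² + 302*(-4*(-12)*(-20)))) + 345354 = (44274 - 960*(9576 + (-960)² + 302*(-960))) + 345354 = (44274 - 960*(9576 + 921600 - 289920)) + 345354 = (44274 - 960*641256) + 345354 = (44274 - 615605760) + 345354 = -615561486 + 345354 = -615216132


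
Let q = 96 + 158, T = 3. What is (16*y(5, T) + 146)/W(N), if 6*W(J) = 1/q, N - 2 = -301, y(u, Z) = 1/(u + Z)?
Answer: 225552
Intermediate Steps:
y(u, Z) = 1/(Z + u)
q = 254
N = -299 (N = 2 - 301 = -299)
W(J) = 1/1524 (W(J) = (1/6)/254 = (1/6)*(1/254) = 1/1524)
(16*y(5, T) + 146)/W(N) = (16/(3 + 5) + 146)/(1/1524) = (16/8 + 146)*1524 = (16*(1/8) + 146)*1524 = (2 + 146)*1524 = 148*1524 = 225552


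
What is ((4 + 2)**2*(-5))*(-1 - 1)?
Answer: 360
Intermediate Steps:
((4 + 2)**2*(-5))*(-1 - 1) = (6**2*(-5))*(-2) = (36*(-5))*(-2) = -180*(-2) = 360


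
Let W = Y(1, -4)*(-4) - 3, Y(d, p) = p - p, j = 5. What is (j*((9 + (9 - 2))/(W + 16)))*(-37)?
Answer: -2960/13 ≈ -227.69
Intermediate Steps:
Y(d, p) = 0
W = -3 (W = 0*(-4) - 3 = 0 - 3 = -3)
(j*((9 + (9 - 2))/(W + 16)))*(-37) = (5*((9 + (9 - 2))/(-3 + 16)))*(-37) = (5*((9 + 7)/13))*(-37) = (5*(16*(1/13)))*(-37) = (5*(16/13))*(-37) = (80/13)*(-37) = -2960/13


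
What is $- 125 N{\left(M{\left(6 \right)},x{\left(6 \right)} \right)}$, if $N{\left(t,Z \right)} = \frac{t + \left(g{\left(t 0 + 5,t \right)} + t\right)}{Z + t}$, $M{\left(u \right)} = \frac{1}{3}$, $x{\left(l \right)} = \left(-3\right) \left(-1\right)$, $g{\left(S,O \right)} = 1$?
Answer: $- \frac{125}{2} \approx -62.5$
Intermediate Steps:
$x{\left(l \right)} = 3$
$M{\left(u \right)} = \frac{1}{3}$
$N{\left(t,Z \right)} = \frac{1 + 2 t}{Z + t}$ ($N{\left(t,Z \right)} = \frac{t + \left(1 + t\right)}{Z + t} = \frac{1 + 2 t}{Z + t}$)
$- 125 N{\left(M{\left(6 \right)},x{\left(6 \right)} \right)} = - 125 \frac{1 + 2 \cdot \frac{1}{3}}{3 + \frac{1}{3}} = - 125 \frac{1 + \frac{2}{3}}{\frac{10}{3}} = - 125 \cdot \frac{3}{10} \cdot \frac{5}{3} = \left(-125\right) \frac{1}{2} = - \frac{125}{2}$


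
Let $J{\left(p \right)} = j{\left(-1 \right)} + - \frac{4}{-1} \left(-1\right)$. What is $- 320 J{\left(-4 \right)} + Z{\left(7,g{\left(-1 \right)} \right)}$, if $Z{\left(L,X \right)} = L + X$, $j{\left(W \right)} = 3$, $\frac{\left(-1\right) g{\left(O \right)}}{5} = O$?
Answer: $332$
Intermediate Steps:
$g{\left(O \right)} = - 5 O$
$J{\left(p \right)} = -1$ ($J{\left(p \right)} = 3 + - \frac{4}{-1} \left(-1\right) = 3 + \left(-4\right) \left(-1\right) \left(-1\right) = 3 + 4 \left(-1\right) = 3 - 4 = -1$)
$- 320 J{\left(-4 \right)} + Z{\left(7,g{\left(-1 \right)} \right)} = \left(-320\right) \left(-1\right) + \left(7 - -5\right) = 320 + \left(7 + 5\right) = 320 + 12 = 332$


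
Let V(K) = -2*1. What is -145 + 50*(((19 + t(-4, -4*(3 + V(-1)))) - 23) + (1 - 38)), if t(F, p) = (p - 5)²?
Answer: 1855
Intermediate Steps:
V(K) = -2
t(F, p) = (-5 + p)²
-145 + 50*(((19 + t(-4, -4*(3 + V(-1)))) - 23) + (1 - 38)) = -145 + 50*(((19 + (-5 - 4*(3 - 2))²) - 23) + (1 - 38)) = -145 + 50*(((19 + (-5 - 4*1)²) - 23) - 37) = -145 + 50*(((19 + (-5 - 4)²) - 23) - 37) = -145 + 50*(((19 + (-9)²) - 23) - 37) = -145 + 50*(((19 + 81) - 23) - 37) = -145 + 50*((100 - 23) - 37) = -145 + 50*(77 - 37) = -145 + 50*40 = -145 + 2000 = 1855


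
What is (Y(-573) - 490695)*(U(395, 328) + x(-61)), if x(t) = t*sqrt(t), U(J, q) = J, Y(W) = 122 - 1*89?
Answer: -193811490 + 29930382*I*sqrt(61) ≈ -1.9381e+8 + 2.3376e+8*I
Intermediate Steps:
Y(W) = 33 (Y(W) = 122 - 89 = 33)
x(t) = t**(3/2)
(Y(-573) - 490695)*(U(395, 328) + x(-61)) = (33 - 490695)*(395 + (-61)**(3/2)) = -490662*(395 - 61*I*sqrt(61)) = -193811490 + 29930382*I*sqrt(61)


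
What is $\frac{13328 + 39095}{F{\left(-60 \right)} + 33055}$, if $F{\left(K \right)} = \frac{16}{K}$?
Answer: $\frac{786345}{495821} \approx 1.5859$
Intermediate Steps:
$\frac{13328 + 39095}{F{\left(-60 \right)} + 33055} = \frac{13328 + 39095}{\frac{16}{-60} + 33055} = \frac{52423}{16 \left(- \frac{1}{60}\right) + 33055} = \frac{52423}{- \frac{4}{15} + 33055} = \frac{52423}{\frac{495821}{15}} = 52423 \cdot \frac{15}{495821} = \frac{786345}{495821}$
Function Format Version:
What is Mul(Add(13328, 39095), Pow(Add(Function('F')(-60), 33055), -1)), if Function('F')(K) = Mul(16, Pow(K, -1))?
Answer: Rational(786345, 495821) ≈ 1.5859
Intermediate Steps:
Mul(Add(13328, 39095), Pow(Add(Function('F')(-60), 33055), -1)) = Mul(Add(13328, 39095), Pow(Add(Mul(16, Pow(-60, -1)), 33055), -1)) = Mul(52423, Pow(Add(Mul(16, Rational(-1, 60)), 33055), -1)) = Mul(52423, Pow(Add(Rational(-4, 15), 33055), -1)) = Mul(52423, Pow(Rational(495821, 15), -1)) = Mul(52423, Rational(15, 495821)) = Rational(786345, 495821)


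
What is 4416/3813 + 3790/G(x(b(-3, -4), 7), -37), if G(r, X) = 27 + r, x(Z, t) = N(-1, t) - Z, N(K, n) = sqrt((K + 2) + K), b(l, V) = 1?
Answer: 2427681/16523 ≈ 146.93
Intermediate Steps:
N(K, n) = sqrt(2 + 2*K) (N(K, n) = sqrt((2 + K) + K) = sqrt(2 + 2*K))
x(Z, t) = -Z (x(Z, t) = sqrt(2 + 2*(-1)) - Z = sqrt(2 - 2) - Z = sqrt(0) - Z = 0 - Z = -Z)
4416/3813 + 3790/G(x(b(-3, -4), 7), -37) = 4416/3813 + 3790/(27 - 1*1) = 4416*(1/3813) + 3790/(27 - 1) = 1472/1271 + 3790/26 = 1472/1271 + 3790*(1/26) = 1472/1271 + 1895/13 = 2427681/16523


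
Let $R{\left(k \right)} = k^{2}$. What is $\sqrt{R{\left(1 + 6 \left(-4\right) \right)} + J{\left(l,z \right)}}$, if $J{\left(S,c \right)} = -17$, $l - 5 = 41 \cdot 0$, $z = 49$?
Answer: $16 \sqrt{2} \approx 22.627$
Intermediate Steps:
$l = 5$ ($l = 5 + 41 \cdot 0 = 5 + 0 = 5$)
$\sqrt{R{\left(1 + 6 \left(-4\right) \right)} + J{\left(l,z \right)}} = \sqrt{\left(1 + 6 \left(-4\right)\right)^{2} - 17} = \sqrt{\left(1 - 24\right)^{2} - 17} = \sqrt{\left(-23\right)^{2} - 17} = \sqrt{529 - 17} = \sqrt{512} = 16 \sqrt{2}$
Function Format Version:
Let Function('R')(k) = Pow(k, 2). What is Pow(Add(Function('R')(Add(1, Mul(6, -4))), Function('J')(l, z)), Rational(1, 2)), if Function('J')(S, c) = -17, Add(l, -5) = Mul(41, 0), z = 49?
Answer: Mul(16, Pow(2, Rational(1, 2))) ≈ 22.627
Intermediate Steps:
l = 5 (l = Add(5, Mul(41, 0)) = Add(5, 0) = 5)
Pow(Add(Function('R')(Add(1, Mul(6, -4))), Function('J')(l, z)), Rational(1, 2)) = Pow(Add(Pow(Add(1, Mul(6, -4)), 2), -17), Rational(1, 2)) = Pow(Add(Pow(Add(1, -24), 2), -17), Rational(1, 2)) = Pow(Add(Pow(-23, 2), -17), Rational(1, 2)) = Pow(Add(529, -17), Rational(1, 2)) = Pow(512, Rational(1, 2)) = Mul(16, Pow(2, Rational(1, 2)))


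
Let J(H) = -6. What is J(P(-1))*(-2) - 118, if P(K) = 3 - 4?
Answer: -106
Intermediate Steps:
P(K) = -1
J(P(-1))*(-2) - 118 = -6*(-2) - 118 = 12 - 118 = -106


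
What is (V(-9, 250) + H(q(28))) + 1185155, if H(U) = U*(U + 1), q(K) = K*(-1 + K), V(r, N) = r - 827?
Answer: 1756611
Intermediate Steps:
V(r, N) = -827 + r
H(U) = U*(1 + U)
(V(-9, 250) + H(q(28))) + 1185155 = ((-827 - 9) + (28*(-1 + 28))*(1 + 28*(-1 + 28))) + 1185155 = (-836 + (28*27)*(1 + 28*27)) + 1185155 = (-836 + 756*(1 + 756)) + 1185155 = (-836 + 756*757) + 1185155 = (-836 + 572292) + 1185155 = 571456 + 1185155 = 1756611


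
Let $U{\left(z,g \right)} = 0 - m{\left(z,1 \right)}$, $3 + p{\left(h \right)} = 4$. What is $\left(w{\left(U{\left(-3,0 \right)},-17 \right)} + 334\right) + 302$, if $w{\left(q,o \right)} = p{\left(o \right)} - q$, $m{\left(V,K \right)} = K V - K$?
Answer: $633$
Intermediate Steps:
$p{\left(h \right)} = 1$ ($p{\left(h \right)} = -3 + 4 = 1$)
$m{\left(V,K \right)} = - K + K V$
$U{\left(z,g \right)} = 1 - z$ ($U{\left(z,g \right)} = 0 - 1 \left(-1 + z\right) = 0 - \left(-1 + z\right) = 1 - z$)
$w{\left(q,o \right)} = 1 - q$
$\left(w{\left(U{\left(-3,0 \right)},-17 \right)} + 334\right) + 302 = \left(\left(1 - \left(1 - -3\right)\right) + 334\right) + 302 = \left(\left(1 - \left(1 + 3\right)\right) + 334\right) + 302 = \left(\left(1 - 4\right) + 334\right) + 302 = \left(-3 + 334\right) + 302 = 331 + 302 = 633$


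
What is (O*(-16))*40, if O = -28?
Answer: 17920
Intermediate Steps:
(O*(-16))*40 = -28*(-16)*40 = 448*40 = 17920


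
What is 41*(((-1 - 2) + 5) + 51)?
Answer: 2173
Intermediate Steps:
41*(((-1 - 2) + 5) + 51) = 41*((-3 + 5) + 51) = 41*(2 + 51) = 41*53 = 2173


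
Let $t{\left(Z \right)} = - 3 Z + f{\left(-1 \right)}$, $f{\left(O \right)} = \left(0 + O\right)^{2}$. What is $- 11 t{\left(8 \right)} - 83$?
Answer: $170$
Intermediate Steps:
$f{\left(O \right)} = O^{2}$
$t{\left(Z \right)} = 1 - 3 Z$ ($t{\left(Z \right)} = - 3 Z + \left(-1\right)^{2} = - 3 Z + 1 = 1 - 3 Z$)
$- 11 t{\left(8 \right)} - 83 = - 11 \left(1 - 24\right) - 83 = \left(-11\right) \left(-23\right) - 83 = 253 - 83 = 170$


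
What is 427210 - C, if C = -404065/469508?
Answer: 200578916745/469508 ≈ 4.2721e+5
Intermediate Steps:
C = -404065/469508 (C = -404065*1/469508 = -404065/469508 ≈ -0.86061)
427210 - C = 427210 - 1*(-404065/469508) = 427210 + 404065/469508 = 200578916745/469508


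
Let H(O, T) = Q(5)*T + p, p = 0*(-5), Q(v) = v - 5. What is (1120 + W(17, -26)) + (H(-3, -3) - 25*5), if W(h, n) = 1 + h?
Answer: 1013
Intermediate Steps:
Q(v) = -5 + v
p = 0
H(O, T) = 0 (H(O, T) = (-5 + 5)*T + 0 = 0*T + 0 = 0 + 0 = 0)
(1120 + W(17, -26)) + (H(-3, -3) - 25*5) = (1120 + (1 + 17)) + (0 - 25*5) = (1120 + 18) + (0 - 125) = 1138 - 125 = 1013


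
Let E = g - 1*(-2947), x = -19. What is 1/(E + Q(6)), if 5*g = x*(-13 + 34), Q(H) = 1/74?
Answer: 370/1060869 ≈ 0.00034877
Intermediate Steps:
Q(H) = 1/74
g = -399/5 (g = (-19*(-13 + 34))/5 = (-19*21)/5 = (1/5)*(-399) = -399/5 ≈ -79.800)
E = 14336/5 (E = -399/5 - 1*(-2947) = -399/5 + 2947 = 14336/5 ≈ 2867.2)
1/(E + Q(6)) = 1/(14336/5 + 1/74) = 1/(1060869/370) = 370/1060869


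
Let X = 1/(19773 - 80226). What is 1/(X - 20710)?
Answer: -60453/1251981631 ≈ -4.8286e-5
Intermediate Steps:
X = -1/60453 (X = 1/(-60453) = -1/60453 ≈ -1.6542e-5)
1/(X - 20710) = 1/(-1/60453 - 20710) = 1/(-1251981631/60453) = -60453/1251981631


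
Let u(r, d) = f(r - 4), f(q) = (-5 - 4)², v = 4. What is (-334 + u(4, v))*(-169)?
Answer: 42757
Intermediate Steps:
f(q) = 81 (f(q) = (-9)² = 81)
u(r, d) = 81
(-334 + u(4, v))*(-169) = (-334 + 81)*(-169) = -253*(-169) = 42757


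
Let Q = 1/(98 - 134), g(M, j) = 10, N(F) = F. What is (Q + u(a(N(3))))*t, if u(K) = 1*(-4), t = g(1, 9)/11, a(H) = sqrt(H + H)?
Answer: -725/198 ≈ -3.6616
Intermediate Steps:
a(H) = sqrt(2)*sqrt(H) (a(H) = sqrt(2*H) = sqrt(2)*sqrt(H))
Q = -1/36 (Q = 1/(-36) = -1/36 ≈ -0.027778)
t = 10/11 ≈ 0.90909
u(K) = -4
(Q + u(a(N(3))))*t = (-1/36 - 4)*(10/11) = -145/36*10/11 = -725/198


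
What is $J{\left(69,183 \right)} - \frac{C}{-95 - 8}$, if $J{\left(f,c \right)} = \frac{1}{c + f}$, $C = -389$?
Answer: $- \frac{97925}{25956} \approx -3.7727$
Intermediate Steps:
$J{\left(69,183 \right)} - \frac{C}{-95 - 8} = \frac{1}{183 + 69} - \frac{1}{-95 - 8} \left(-389\right) = \frac{1}{252} - \frac{1}{-103} \left(-389\right) = \frac{1}{252} - \left(- \frac{1}{103}\right) \left(-389\right) = \frac{1}{252} - \frac{389}{103} = - \frac{97925}{25956}$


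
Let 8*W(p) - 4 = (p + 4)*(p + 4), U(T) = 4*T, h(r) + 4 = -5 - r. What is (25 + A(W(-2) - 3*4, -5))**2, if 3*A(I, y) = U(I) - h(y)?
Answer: 1225/9 ≈ 136.11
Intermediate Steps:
h(r) = -9 - r (h(r) = -4 + (-5 - r) = -9 - r)
W(p) = 1/2 + (4 + p)**2/8 (W(p) = 1/2 + ((p + 4)*(p + 4))/8 = 1/2 + ((4 + p)*(4 + p))/8 = 1/2 + (4 + p)**2/8)
A(I, y) = 3 + y/3 + 4*I/3 (A(I, y) = (4*I - (-9 - y))/3 = (4*I + (9 + y))/3 = (9 + y + 4*I)/3 = 3 + y/3 + 4*I/3)
(25 + A(W(-2) - 3*4, -5))**2 = (25 + (3 + (1/3)*(-5) + 4*((1/2 + (4 - 2)**2/8) - 3*4)/3))**2 = (25 + (3 - 5/3 + 4*((1/2 + (1/8)*2**2) - 12)/3))**2 = (25 + (3 - 5/3 + 4*((1/2 + (1/8)*4) - 12)/3))**2 = (25 + (3 - 5/3 + 4*((1/2 + 1/2) - 12)/3))**2 = (25 + (3 - 5/3 + 4*(1 - 12)/3))**2 = (25 + (3 - 5/3 + (4/3)*(-11)))**2 = (25 + (3 - 5/3 - 44/3))**2 = (25 - 40/3)**2 = (35/3)**2 = 1225/9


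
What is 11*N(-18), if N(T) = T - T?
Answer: 0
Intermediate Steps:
N(T) = 0
11*N(-18) = 11*0 = 0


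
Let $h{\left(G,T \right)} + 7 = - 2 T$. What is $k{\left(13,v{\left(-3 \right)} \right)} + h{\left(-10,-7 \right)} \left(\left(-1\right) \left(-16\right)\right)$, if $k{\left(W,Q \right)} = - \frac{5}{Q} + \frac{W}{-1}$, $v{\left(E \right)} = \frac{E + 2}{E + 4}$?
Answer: $104$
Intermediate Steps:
$v{\left(E \right)} = \frac{2 + E}{4 + E}$
$h{\left(G,T \right)} = -7 - 2 T$
$k{\left(W,Q \right)} = - W - \frac{5}{Q}$ ($k{\left(W,Q \right)} = - \frac{5}{Q} + W \left(-1\right) = - \frac{5}{Q} - W = - W - \frac{5}{Q}$)
$k{\left(13,v{\left(-3 \right)} \right)} + h{\left(-10,-7 \right)} \left(\left(-1\right) \left(-16\right)\right) = \left(\left(-1\right) 13 - \frac{5}{\frac{1}{4 - 3} \left(2 - 3\right)}\right) + \left(-7 - -14\right) \left(\left(-1\right) \left(-16\right)\right) = \left(-13 - \frac{5}{1^{-1} \left(-1\right)}\right) + \left(-7 + 14\right) 16 = \left(-13 - \frac{5}{1 \left(-1\right)}\right) + 7 \cdot 16 = \left(-13 - \frac{5}{-1}\right) + 112 = \left(-13 - -5\right) + 112 = \left(-13 + 5\right) + 112 = -8 + 112 = 104$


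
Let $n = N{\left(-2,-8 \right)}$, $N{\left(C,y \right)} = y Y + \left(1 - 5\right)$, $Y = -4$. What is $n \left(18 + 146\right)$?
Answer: $4592$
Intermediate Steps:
$N{\left(C,y \right)} = -4 - 4 y$ ($N{\left(C,y \right)} = y \left(-4\right) + \left(1 - 5\right) = - 4 y + \left(1 - 5\right) = - 4 y - 4 = -4 - 4 y$)
$n = 28$ ($n = -4 - -32 = -4 + 32 = 28$)
$n \left(18 + 146\right) = 28 \left(18 + 146\right) = 28 \cdot 164 = 4592$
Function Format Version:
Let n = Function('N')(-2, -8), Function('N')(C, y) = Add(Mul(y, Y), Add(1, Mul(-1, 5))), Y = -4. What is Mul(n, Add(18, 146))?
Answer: 4592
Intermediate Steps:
Function('N')(C, y) = Add(-4, Mul(-4, y)) (Function('N')(C, y) = Add(Mul(y, -4), Add(1, Mul(-1, 5))) = Add(Mul(-4, y), Add(1, -5)) = Add(Mul(-4, y), -4) = Add(-4, Mul(-4, y)))
n = 28 (n = Add(-4, Mul(-4, -8)) = Add(-4, 32) = 28)
Mul(n, Add(18, 146)) = Mul(28, Add(18, 146)) = Mul(28, 164) = 4592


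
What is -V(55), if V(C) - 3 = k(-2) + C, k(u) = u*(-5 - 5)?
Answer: -78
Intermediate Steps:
k(u) = -10*u (k(u) = u*(-10) = -10*u)
V(C) = 23 + C (V(C) = 3 + (-10*(-2) + C) = 3 + (20 + C) = 23 + C)
-V(55) = -(23 + 55) = -1*78 = -78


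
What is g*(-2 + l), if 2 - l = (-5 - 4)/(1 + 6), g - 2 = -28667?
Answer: -36855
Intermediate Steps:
g = -28665 (g = 2 - 28667 = -28665)
l = 23/7 (l = 2 - (-5 - 4)/(1 + 6) = 2 - (-9)/7 = 2 - 1*(-9/7) = 2 + 9/7 = 23/7 ≈ 3.2857)
g*(-2 + l) = -28665*(-2 + 23/7) = -28665*9/7 = -36855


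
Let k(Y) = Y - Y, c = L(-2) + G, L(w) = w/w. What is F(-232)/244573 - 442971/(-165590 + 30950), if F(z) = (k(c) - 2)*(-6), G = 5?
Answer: 12037818007/3658812080 ≈ 3.2901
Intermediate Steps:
L(w) = 1
c = 6 (c = 1 + 5 = 6)
k(Y) = 0
F(z) = 12 (F(z) = (0 - 2)*(-6) = -2*(-6) = 12)
F(-232)/244573 - 442971/(-165590 + 30950) = 12/244573 - 442971/(-165590 + 30950) = 12*(1/244573) - 442971/(-134640) = 12/244573 - 442971*(-1/134640) = 12/244573 + 49219/14960 = 12037818007/3658812080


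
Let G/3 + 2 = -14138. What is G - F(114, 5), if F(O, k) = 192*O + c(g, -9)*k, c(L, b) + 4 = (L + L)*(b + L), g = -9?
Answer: -65908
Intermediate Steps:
G = -42420 (G = -6 + 3*(-14138) = -6 - 42414 = -42420)
c(L, b) = -4 + 2*L*(L + b) (c(L, b) = -4 + (L + L)*(b + L) = -4 + (2*L)*(L + b) = -4 + 2*L*(L + b))
F(O, k) = 192*O + 320*k (F(O, k) = 192*O + (-4 + 2*(-9)² + 2*(-9)*(-9))*k = 192*O + (-4 + 2*81 + 162)*k = 192*O + (-4 + 162 + 162)*k = 192*O + 320*k)
G - F(114, 5) = -42420 - (192*114 + 320*5) = -42420 - (21888 + 1600) = -42420 - 1*23488 = -42420 - 23488 = -65908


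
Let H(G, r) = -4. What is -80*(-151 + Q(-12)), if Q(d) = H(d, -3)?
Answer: 12400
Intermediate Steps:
Q(d) = -4
-80*(-151 + Q(-12)) = -80*(-151 - 4) = -80*(-155) = 12400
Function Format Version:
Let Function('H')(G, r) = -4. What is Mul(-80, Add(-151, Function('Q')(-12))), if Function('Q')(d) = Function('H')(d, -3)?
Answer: 12400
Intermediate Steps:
Function('Q')(d) = -4
Mul(-80, Add(-151, Function('Q')(-12))) = Mul(-80, Add(-151, -4)) = Mul(-80, -155) = 12400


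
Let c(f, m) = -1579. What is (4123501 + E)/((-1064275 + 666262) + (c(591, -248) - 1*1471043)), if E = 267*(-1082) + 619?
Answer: -3835226/1870635 ≈ -2.0502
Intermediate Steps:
E = -288275 (E = -288894 + 619 = -288275)
(4123501 + E)/((-1064275 + 666262) + (c(591, -248) - 1*1471043)) = (4123501 - 288275)/((-1064275 + 666262) + (-1579 - 1*1471043)) = 3835226/(-398013 + (-1579 - 1471043)) = 3835226/(-398013 - 1472622) = 3835226/(-1870635) = 3835226*(-1/1870635) = -3835226/1870635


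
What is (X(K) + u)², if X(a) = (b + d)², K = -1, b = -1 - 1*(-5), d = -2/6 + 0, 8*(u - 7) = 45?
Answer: 3523129/5184 ≈ 679.62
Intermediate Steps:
u = 101/8 (u = 7 + (⅛)*45 = 7 + 45/8 = 101/8 ≈ 12.625)
d = -⅓ (d = -2*⅙ + 0 = -⅓ + 0 = -⅓ ≈ -0.33333)
b = 4 (b = -1 + 5 = 4)
X(a) = 121/9 (X(a) = (4 - ⅓)² = (11/3)² = 121/9)
(X(K) + u)² = (121/9 + 101/8)² = (1877/72)² = 3523129/5184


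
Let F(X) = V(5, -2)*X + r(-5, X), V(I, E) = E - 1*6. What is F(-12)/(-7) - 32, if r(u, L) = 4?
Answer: -324/7 ≈ -46.286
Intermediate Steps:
V(I, E) = -6 + E (V(I, E) = E - 6 = -6 + E)
F(X) = 4 - 8*X (F(X) = (-6 - 2)*X + 4 = -8*X + 4 = 4 - 8*X)
F(-12)/(-7) - 32 = (4 - 8*(-12))/(-7) - 32 = -(4 + 96)/7 - 32 = -⅐*100 - 32 = -100/7 - 32 = -324/7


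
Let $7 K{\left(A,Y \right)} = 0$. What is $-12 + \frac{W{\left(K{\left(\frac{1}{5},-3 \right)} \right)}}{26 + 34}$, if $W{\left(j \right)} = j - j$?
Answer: $-12$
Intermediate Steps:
$K{\left(A,Y \right)} = 0$ ($K{\left(A,Y \right)} = \frac{1}{7} \cdot 0 = 0$)
$W{\left(j \right)} = 0$
$-12 + \frac{W{\left(K{\left(\frac{1}{5},-3 \right)} \right)}}{26 + 34} = -12 + \frac{0}{26 + 34} = -12 + \frac{0}{60} = -12 + 0 \cdot \frac{1}{60} = -12 + 0 = -12$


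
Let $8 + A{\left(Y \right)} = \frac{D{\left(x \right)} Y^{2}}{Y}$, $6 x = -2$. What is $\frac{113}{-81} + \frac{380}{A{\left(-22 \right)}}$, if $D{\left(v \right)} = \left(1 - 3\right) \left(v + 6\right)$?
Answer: $\frac{2632}{14661} \approx 0.17952$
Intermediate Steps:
$x = - \frac{1}{3}$ ($x = \frac{1}{6} \left(-2\right) = - \frac{1}{3} \approx -0.33333$)
$D{\left(v \right)} = -12 - 2 v$ ($D{\left(v \right)} = - 2 \left(6 + v\right) = -12 - 2 v$)
$A{\left(Y \right)} = -8 - \frac{34 Y}{3}$ ($A{\left(Y \right)} = -8 + \frac{\left(-12 - - \frac{2}{3}\right) Y^{2}}{Y} = -8 + \frac{\left(-12 + \frac{2}{3}\right) Y^{2}}{Y} = -8 + \frac{\left(- \frac{34}{3}\right) Y^{2}}{Y} = -8 - \frac{34 Y}{3}$)
$\frac{113}{-81} + \frac{380}{A{\left(-22 \right)}} = \frac{113}{-81} + \frac{380}{-8 - - \frac{748}{3}} = 113 \left(- \frac{1}{81}\right) + \frac{380}{-8 + \frac{748}{3}} = - \frac{113}{81} + \frac{380}{\frac{724}{3}} = - \frac{113}{81} + 380 \cdot \frac{3}{724} = - \frac{113}{81} + \frac{285}{181} = \frac{2632}{14661}$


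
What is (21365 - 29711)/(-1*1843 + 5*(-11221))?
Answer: 1391/9658 ≈ 0.14403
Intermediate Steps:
(21365 - 29711)/(-1*1843 + 5*(-11221)) = -8346/(-1843 - 56105) = -8346/(-57948) = -8346*(-1/57948) = 1391/9658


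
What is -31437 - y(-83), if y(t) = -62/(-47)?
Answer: -1477601/47 ≈ -31438.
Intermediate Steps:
y(t) = 62/47 (y(t) = -62*(-1/47) = 62/47)
-31437 - y(-83) = -31437 - 1*62/47 = -31437 - 62/47 = -1477601/47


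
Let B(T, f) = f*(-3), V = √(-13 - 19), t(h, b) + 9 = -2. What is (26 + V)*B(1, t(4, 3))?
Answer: 858 + 132*I*√2 ≈ 858.0 + 186.68*I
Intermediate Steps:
t(h, b) = -11 (t(h, b) = -9 - 2 = -11)
V = 4*I*√2 (V = √(-32) = 4*I*√2 ≈ 5.6569*I)
B(T, f) = -3*f
(26 + V)*B(1, t(4, 3)) = (26 + 4*I*√2)*(-3*(-11)) = (26 + 4*I*√2)*33 = 858 + 132*I*√2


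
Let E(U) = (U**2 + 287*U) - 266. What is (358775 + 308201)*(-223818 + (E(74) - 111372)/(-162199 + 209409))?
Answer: -3523811858391552/23605 ≈ -1.4928e+11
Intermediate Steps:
E(U) = -266 + U**2 + 287*U
(358775 + 308201)*(-223818 + (E(74) - 111372)/(-162199 + 209409)) = (358775 + 308201)*(-223818 + ((-266 + 74**2 + 287*74) - 111372)/(-162199 + 209409)) = 666976*(-223818 + ((-266 + 5476 + 21238) - 111372)/47210) = 666976*(-223818 + (26448 - 111372)*(1/47210)) = 666976*(-223818 - 84924*1/47210) = 666976*(-223818 - 42462/23605) = 666976*(-5283266352/23605) = -3523811858391552/23605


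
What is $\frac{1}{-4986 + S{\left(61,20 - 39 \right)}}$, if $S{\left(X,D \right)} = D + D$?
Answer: $- \frac{1}{5024} \approx -0.00019904$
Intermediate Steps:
$S{\left(X,D \right)} = 2 D$
$\frac{1}{-4986 + S{\left(61,20 - 39 \right)}} = \frac{1}{-4986 + 2 \left(20 - 39\right)} = \frac{1}{-4986 + 2 \left(-19\right)} = \frac{1}{-4986 - 38} = \frac{1}{-5024} = - \frac{1}{5024}$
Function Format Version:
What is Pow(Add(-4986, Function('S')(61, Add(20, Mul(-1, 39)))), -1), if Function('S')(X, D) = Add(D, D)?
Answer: Rational(-1, 5024) ≈ -0.00019904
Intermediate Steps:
Function('S')(X, D) = Mul(2, D)
Pow(Add(-4986, Function('S')(61, Add(20, Mul(-1, 39)))), -1) = Pow(Add(-4986, Mul(2, Add(20, Mul(-1, 39)))), -1) = Pow(Add(-4986, Mul(2, Add(20, -39))), -1) = Pow(Add(-4986, Mul(2, -19)), -1) = Pow(Add(-4986, -38), -1) = Pow(-5024, -1) = Rational(-1, 5024)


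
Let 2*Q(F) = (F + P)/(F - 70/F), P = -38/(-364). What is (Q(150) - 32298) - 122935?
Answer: -126739883531/816452 ≈ -1.5523e+5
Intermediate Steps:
P = 19/182 (P = -38*(-1/364) = 19/182 ≈ 0.10440)
Q(F) = (19/182 + F)/(2*(F - 70/F)) (Q(F) = ((F + 19/182)/(F - 70/F))/2 = ((19/182 + F)/(F - 70/F))/2 = (19/182 + F)/(2*(F - 70/F)))
(Q(150) - 32298) - 122935 = ((1/364)*150*(19 + 182*150)/(-70 + 150**2) - 32298) - 122935 = ((1/364)*150*(19 + 27300)/(-70 + 22500) - 32298) - 122935 = ((1/364)*150*27319/22430 - 32298) - 122935 = ((1/364)*150*(1/22430)*27319 - 32298) - 122935 = (409785/816452 - 32298) - 122935 = -26369356911/816452 - 122935 = -126739883531/816452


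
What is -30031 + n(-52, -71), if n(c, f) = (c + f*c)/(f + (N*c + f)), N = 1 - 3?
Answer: -572409/19 ≈ -30127.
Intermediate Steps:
N = -2
n(c, f) = (c + c*f)/(-2*c + 2*f) (n(c, f) = (c + f*c)/(f + (-2*c + f)) = (c + c*f)/(f + (f - 2*c)) = (c + c*f)/(-2*c + 2*f))
-30031 + n(-52, -71) = -30031 - 1*(-52)*(1 - 71)/(-2*(-71) + 2*(-52)) = -30031 - 1*(-52)*(-70)/(142 - 104) = -30031 - 1*(-52)*(-70)/38 = -30031 - 1*(-52)*1/38*(-70) = -30031 - 1820/19 = -572409/19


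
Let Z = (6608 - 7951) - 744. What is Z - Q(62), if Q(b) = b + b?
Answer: -2211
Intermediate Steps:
Q(b) = 2*b
Z = -2087 (Z = -1343 - 744 = -2087)
Z - Q(62) = -2087 - 2*62 = -2087 - 1*124 = -2087 - 124 = -2211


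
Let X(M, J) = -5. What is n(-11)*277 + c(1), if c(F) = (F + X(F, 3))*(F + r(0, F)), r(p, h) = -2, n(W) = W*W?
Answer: 33521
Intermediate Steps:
n(W) = W**2
c(F) = (-5 + F)*(-2 + F) (c(F) = (F - 5)*(F - 2) = (-5 + F)*(-2 + F))
n(-11)*277 + c(1) = (-11)**2*277 + (10 + 1**2 - 7*1) = 121*277 + (10 + 1 - 7) = 33517 + 4 = 33521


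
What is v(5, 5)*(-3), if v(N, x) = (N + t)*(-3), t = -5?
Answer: 0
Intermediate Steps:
v(N, x) = 15 - 3*N (v(N, x) = (N - 5)*(-3) = (-5 + N)*(-3) = 15 - 3*N)
v(5, 5)*(-3) = (15 - 3*5)*(-3) = (15 - 15)*(-3) = 0*(-3) = 0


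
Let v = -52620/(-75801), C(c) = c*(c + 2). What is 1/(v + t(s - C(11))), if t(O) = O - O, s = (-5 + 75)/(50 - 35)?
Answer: 25267/17540 ≈ 1.4405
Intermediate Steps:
C(c) = c*(2 + c)
s = 14/3 (s = 70/15 = 70*(1/15) = 14/3 ≈ 4.6667)
t(O) = 0
v = 17540/25267 (v = -52620*(-1/75801) = 17540/25267 ≈ 0.69419)
1/(v + t(s - C(11))) = 1/(17540/25267 + 0) = 1/(17540/25267) = 25267/17540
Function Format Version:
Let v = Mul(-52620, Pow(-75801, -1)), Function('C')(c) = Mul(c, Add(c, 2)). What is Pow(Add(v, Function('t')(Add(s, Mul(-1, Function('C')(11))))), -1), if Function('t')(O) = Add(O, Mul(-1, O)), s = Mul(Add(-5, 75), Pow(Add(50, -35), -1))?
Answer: Rational(25267, 17540) ≈ 1.4405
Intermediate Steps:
Function('C')(c) = Mul(c, Add(2, c))
s = Rational(14, 3) (s = Mul(70, Pow(15, -1)) = Mul(70, Rational(1, 15)) = Rational(14, 3) ≈ 4.6667)
Function('t')(O) = 0
v = Rational(17540, 25267) (v = Mul(-52620, Rational(-1, 75801)) = Rational(17540, 25267) ≈ 0.69419)
Pow(Add(v, Function('t')(Add(s, Mul(-1, Function('C')(11))))), -1) = Pow(Add(Rational(17540, 25267), 0), -1) = Pow(Rational(17540, 25267), -1) = Rational(25267, 17540)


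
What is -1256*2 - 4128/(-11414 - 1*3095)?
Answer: -36442480/14509 ≈ -2511.7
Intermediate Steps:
-1256*2 - 4128/(-11414 - 1*3095) = -2512 - 4128/(-11414 - 3095) = -2512 - 4128/(-14509) = -2512 - 4128*(-1/14509) = -2512 + 4128/14509 = -36442480/14509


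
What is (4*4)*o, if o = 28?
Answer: 448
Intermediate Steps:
(4*4)*o = (4*4)*28 = 16*28 = 448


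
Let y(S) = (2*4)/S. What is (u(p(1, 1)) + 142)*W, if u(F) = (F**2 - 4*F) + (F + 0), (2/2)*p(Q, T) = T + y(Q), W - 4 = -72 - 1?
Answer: -13524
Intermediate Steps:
W = -69 (W = 4 + (-72 - 1) = 4 - 73 = -69)
y(S) = 8/S
p(Q, T) = T + 8/Q
u(F) = F**2 - 3*F (u(F) = (F**2 - 4*F) + F = F**2 - 3*F)
(u(p(1, 1)) + 142)*W = ((1 + 8/1)*(-3 + (1 + 8/1)) + 142)*(-69) = ((1 + 8*1)*(-3 + (1 + 8*1)) + 142)*(-69) = ((1 + 8)*(-3 + (1 + 8)) + 142)*(-69) = (9*(-3 + 9) + 142)*(-69) = (9*6 + 142)*(-69) = (54 + 142)*(-69) = 196*(-69) = -13524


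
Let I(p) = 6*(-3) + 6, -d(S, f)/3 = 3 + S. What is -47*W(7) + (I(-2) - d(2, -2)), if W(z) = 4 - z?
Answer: 144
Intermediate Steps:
d(S, f) = -9 - 3*S (d(S, f) = -3*(3 + S) = -9 - 3*S)
I(p) = -12 (I(p) = -18 + 6 = -12)
-47*W(7) + (I(-2) - d(2, -2)) = -47*(4 - 1*7) + (-12 - (-9 - 3*2)) = -47*(4 - 7) + (-12 - (-9 - 6)) = -47*(-3) + (-12 - 1*(-15)) = 141 + (-12 + 15) = 141 + 3 = 144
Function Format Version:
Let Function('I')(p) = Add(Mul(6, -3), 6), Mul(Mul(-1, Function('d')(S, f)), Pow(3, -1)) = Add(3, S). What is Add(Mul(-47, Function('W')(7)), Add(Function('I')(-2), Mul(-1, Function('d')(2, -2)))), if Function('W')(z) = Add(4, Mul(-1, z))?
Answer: 144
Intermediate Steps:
Function('d')(S, f) = Add(-9, Mul(-3, S)) (Function('d')(S, f) = Mul(-3, Add(3, S)) = Add(-9, Mul(-3, S)))
Function('I')(p) = -12 (Function('I')(p) = Add(-18, 6) = -12)
Add(Mul(-47, Function('W')(7)), Add(Function('I')(-2), Mul(-1, Function('d')(2, -2)))) = Add(Mul(-47, Add(4, Mul(-1, 7))), Add(-12, Mul(-1, Add(-9, Mul(-3, 2))))) = Add(Mul(-47, Add(4, -7)), Add(-12, Mul(-1, Add(-9, -6)))) = Add(Mul(-47, -3), Add(-12, Mul(-1, -15))) = Add(141, Add(-12, 15)) = Add(141, 3) = 144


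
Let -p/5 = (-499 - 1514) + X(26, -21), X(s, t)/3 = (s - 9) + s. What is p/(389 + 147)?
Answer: 2355/134 ≈ 17.575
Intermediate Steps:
X(s, t) = -27 + 6*s (X(s, t) = 3*((s - 9) + s) = 3*((-9 + s) + s) = 3*(-9 + 2*s) = -27 + 6*s)
p = 9420 (p = -5*((-499 - 1514) + (-27 + 6*26)) = -5*(-2013 + (-27 + 156)) = -5*(-2013 + 129) = -5*(-1884) = 9420)
p/(389 + 147) = 9420/(389 + 147) = 9420/536 = 9420*(1/536) = 2355/134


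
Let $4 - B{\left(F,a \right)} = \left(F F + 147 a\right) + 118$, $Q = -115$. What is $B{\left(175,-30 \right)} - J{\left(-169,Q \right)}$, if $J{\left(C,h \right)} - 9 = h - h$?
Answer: $-26338$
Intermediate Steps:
$J{\left(C,h \right)} = 9$ ($J{\left(C,h \right)} = 9 + \left(h - h\right) = 9 + 0 = 9$)
$B{\left(F,a \right)} = -114 - F^{2} - 147 a$ ($B{\left(F,a \right)} = 4 - \left(\left(F F + 147 a\right) + 118\right) = 4 - \left(\left(F^{2} + 147 a\right) + 118\right) = 4 - \left(118 + F^{2} + 147 a\right) = -114 - F^{2} - 147 a$)
$B{\left(175,-30 \right)} - J{\left(-169,Q \right)} = \left(-114 - 175^{2} - -4410\right) - 9 = \left(-114 - 30625 + 4410\right) - 9 = -26329 - 9 = -26338$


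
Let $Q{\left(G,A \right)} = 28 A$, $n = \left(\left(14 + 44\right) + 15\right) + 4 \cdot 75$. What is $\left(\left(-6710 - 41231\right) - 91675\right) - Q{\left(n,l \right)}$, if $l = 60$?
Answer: $-141296$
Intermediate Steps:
$n = 373$ ($n = \left(58 + 15\right) + 300 = 73 + 300 = 373$)
$\left(\left(-6710 - 41231\right) - 91675\right) - Q{\left(n,l \right)} = \left(\left(-6710 - 41231\right) - 91675\right) - 28 \cdot 60 = \left(-47941 - 91675\right) - 1680 = -139616 - 1680 = -141296$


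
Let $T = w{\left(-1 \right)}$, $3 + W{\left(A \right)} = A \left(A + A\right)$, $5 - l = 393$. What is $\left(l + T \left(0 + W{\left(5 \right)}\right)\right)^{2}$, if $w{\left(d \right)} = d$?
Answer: $189225$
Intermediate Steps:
$l = -388$ ($l = 5 - 393 = -388$)
$W{\left(A \right)} = -3 + 2 A^{2}$ ($W{\left(A \right)} = -3 + A \left(A + A\right) = -3 + A 2 A = -3 + 2 A^{2}$)
$T = -1$
$\left(l + T \left(0 + W{\left(5 \right)}\right)\right)^{2} = \left(-388 - \left(0 - \left(3 - 2 \cdot 5^{2}\right)\right)\right)^{2} = \left(-388 - \left(0 + \left(-3 + 2 \cdot 25\right)\right)\right)^{2} = \left(-388 - \left(0 + \left(-3 + 50\right)\right)\right)^{2} = \left(-388 - \left(0 + 47\right)\right)^{2} = \left(-388 - 47\right)^{2} = \left(-435\right)^{2} = 189225$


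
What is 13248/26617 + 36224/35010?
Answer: 713993344/465930585 ≈ 1.5324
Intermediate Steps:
13248/26617 + 36224/35010 = 13248*(1/26617) + 36224*(1/35010) = 13248/26617 + 18112/17505 = 713993344/465930585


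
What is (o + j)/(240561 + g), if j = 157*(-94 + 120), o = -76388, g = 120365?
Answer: -36153/180463 ≈ -0.20033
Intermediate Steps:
j = 4082 (j = 157*26 = 4082)
(o + j)/(240561 + g) = (-76388 + 4082)/(240561 + 120365) = -72306/360926 = -72306*1/360926 = -36153/180463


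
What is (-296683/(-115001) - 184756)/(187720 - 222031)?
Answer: 21246828073/3945799311 ≈ 5.3847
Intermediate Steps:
(-296683/(-115001) - 184756)/(187720 - 222031) = (-296683*(-1/115001) - 184756)/(-34311) = (296683/115001 - 184756)*(-1/34311) = -21246828073/115001*(-1/34311) = 21246828073/3945799311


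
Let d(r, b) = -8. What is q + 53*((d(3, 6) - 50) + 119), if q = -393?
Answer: 2840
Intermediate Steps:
q + 53*((d(3, 6) - 50) + 119) = -393 + 53*((-8 - 50) + 119) = -393 + 53*(-58 + 119) = -393 + 53*61 = -393 + 3233 = 2840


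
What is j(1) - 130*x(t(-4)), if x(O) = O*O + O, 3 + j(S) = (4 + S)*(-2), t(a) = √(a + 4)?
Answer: -13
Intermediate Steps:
t(a) = √(4 + a)
j(S) = -11 - 2*S (j(S) = -3 + (4 + S)*(-2) = -3 + (-8 - 2*S) = -11 - 2*S)
x(O) = O + O² (x(O) = O² + O = O + O²)
j(1) - 130*x(t(-4)) = (-11 - 2*1) - 130*√(4 - 4)*(1 + √(4 - 4)) = (-11 - 2) - 130*√0*(1 + √0) = -13 - 0*(1 + 0) = -13 - 0 = -13 - 130*0 = -13 + 0 = -13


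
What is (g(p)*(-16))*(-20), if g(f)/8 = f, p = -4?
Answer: -10240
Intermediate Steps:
g(f) = 8*f
(g(p)*(-16))*(-20) = ((8*(-4))*(-16))*(-20) = -32*(-16)*(-20) = 512*(-20) = -10240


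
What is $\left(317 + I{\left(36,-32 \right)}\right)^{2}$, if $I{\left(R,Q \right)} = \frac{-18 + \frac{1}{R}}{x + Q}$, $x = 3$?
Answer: $\frac{109955244025}{1089936} \approx 1.0088 \cdot 10^{5}$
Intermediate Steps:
$I{\left(R,Q \right)} = \frac{-18 + \frac{1}{R}}{3 + Q}$
$\left(317 + I{\left(36,-32 \right)}\right)^{2} = \left(317 + \frac{1 - 648}{36 \left(3 - 32\right)}\right)^{2} = \left(317 + \frac{1 - 648}{36 \left(-29\right)}\right)^{2} = \left(317 + \frac{1}{36} \left(- \frac{1}{29}\right) \left(-647\right)\right)^{2} = \left(317 + \frac{647}{1044}\right)^{2} = \left(\frac{331595}{1044}\right)^{2} = \frac{109955244025}{1089936}$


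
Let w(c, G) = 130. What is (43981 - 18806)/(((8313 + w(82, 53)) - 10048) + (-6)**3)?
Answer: -25175/1821 ≈ -13.825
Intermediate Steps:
(43981 - 18806)/(((8313 + w(82, 53)) - 10048) + (-6)**3) = (43981 - 18806)/(((8313 + 130) - 10048) + (-6)**3) = 25175/((8443 - 10048) - 216) = 25175/(-1605 - 216) = 25175/(-1821) = 25175*(-1/1821) = -25175/1821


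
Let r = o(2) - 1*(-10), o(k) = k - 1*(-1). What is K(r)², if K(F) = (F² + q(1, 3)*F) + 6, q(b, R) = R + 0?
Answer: 45796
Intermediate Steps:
o(k) = 1 + k (o(k) = k + 1 = 1 + k)
q(b, R) = R
r = 13 (r = (1 + 2) - 1*(-10) = 3 + 10 = 13)
K(F) = 6 + F² + 3*F (K(F) = (F² + 3*F) + 6 = 6 + F² + 3*F)
K(r)² = (6 + 13² + 3*13)² = (6 + 169 + 39)² = 214² = 45796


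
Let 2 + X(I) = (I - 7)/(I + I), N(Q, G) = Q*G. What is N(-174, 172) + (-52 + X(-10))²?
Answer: -10841231/400 ≈ -27103.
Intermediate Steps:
N(Q, G) = G*Q
X(I) = -2 + (-7 + I)/(2*I) (X(I) = -2 + (I - 7)/(I + I) = -2 + (-7 + I)/((2*I)) = -2 + (-7 + I)*(1/(2*I)) = -2 + (-7 + I)/(2*I))
N(-174, 172) + (-52 + X(-10))² = 172*(-174) + (-52 + (½)*(-7 - 3*(-10))/(-10))² = -29928 + (-52 + (½)*(-⅒)*(-7 + 30))² = -29928 + (-52 + (½)*(-⅒)*23)² = -29928 + (-52 - 23/20)² = -29928 + (-1063/20)² = -29928 + 1129969/400 = -10841231/400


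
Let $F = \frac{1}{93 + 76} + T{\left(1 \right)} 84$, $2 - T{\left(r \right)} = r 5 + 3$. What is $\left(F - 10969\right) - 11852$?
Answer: $- \frac{3941924}{169} \approx -23325.0$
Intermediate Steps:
$T{\left(r \right)} = -1 - 5 r$ ($T{\left(r \right)} = 2 - \left(r 5 + 3\right) = 2 - \left(5 r + 3\right) = 2 - \left(3 + 5 r\right) = -1 - 5 r$)
$F = - \frac{85175}{169}$ ($F = \frac{1}{93 + 76} + \left(-1 - 5\right) 84 = \frac{1}{169} + \left(-1 - 5\right) 84 = \frac{1}{169} - 504 = - \frac{85175}{169} \approx -503.99$)
$\left(F - 10969\right) - 11852 = \left(- \frac{85175}{169} - 10969\right) - 11852 = - \frac{1938936}{169} - 11852 = - \frac{3941924}{169}$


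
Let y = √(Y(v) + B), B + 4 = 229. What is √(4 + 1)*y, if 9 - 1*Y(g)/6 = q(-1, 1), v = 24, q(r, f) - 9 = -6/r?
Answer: 3*√105 ≈ 30.741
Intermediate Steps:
q(r, f) = 9 - 6/r
Y(g) = -36 (Y(g) = 54 - 6*(9 - 6/(-1)) = 54 - 6*(9 - 6*(-1)) = 54 - 6*(9 + 6) = 54 - 6*15 = 54 - 90 = -36)
B = 225 (B = -4 + 229 = 225)
y = 3*√21 (y = √(-36 + 225) = √189 = 3*√21 ≈ 13.748)
√(4 + 1)*y = √(4 + 1)*(3*√21) = √5*(3*√21) = 3*√105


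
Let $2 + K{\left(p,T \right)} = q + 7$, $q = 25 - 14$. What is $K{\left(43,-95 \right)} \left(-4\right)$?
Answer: $-64$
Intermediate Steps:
$q = 11$ ($q = 25 - 14 = 11$)
$K{\left(p,T \right)} = 16$ ($K{\left(p,T \right)} = -2 + \left(11 + 7\right) = -2 + 18 = 16$)
$K{\left(43,-95 \right)} \left(-4\right) = 16 \left(-4\right) = -64$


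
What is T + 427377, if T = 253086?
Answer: 680463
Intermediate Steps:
T + 427377 = 253086 + 427377 = 680463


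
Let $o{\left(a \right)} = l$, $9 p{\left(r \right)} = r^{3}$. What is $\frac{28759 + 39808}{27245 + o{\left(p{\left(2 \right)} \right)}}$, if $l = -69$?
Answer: $\frac{68567}{27176} \approx 2.5231$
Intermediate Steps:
$p{\left(r \right)} = \frac{r^{3}}{9}$
$o{\left(a \right)} = -69$
$\frac{28759 + 39808}{27245 + o{\left(p{\left(2 \right)} \right)}} = \frac{28759 + 39808}{27245 - 69} = \frac{68567}{27176}$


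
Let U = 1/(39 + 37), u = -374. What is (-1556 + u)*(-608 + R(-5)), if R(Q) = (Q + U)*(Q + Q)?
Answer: 20466685/19 ≈ 1.0772e+6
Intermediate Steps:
U = 1/76 ≈ 0.013158
R(Q) = 2*Q*(1/76 + Q) (R(Q) = (Q + 1/76)*(Q + Q) = (1/76 + Q)*(2*Q) = 2*Q*(1/76 + Q))
(-1556 + u)*(-608 + R(-5)) = (-1556 - 374)*(-608 + (1/38)*(-5)*(1 + 76*(-5))) = -1930*(-608 + (1/38)*(-5)*(1 - 380)) = -1930*(-608 + (1/38)*(-5)*(-379)) = -1930*(-608 + 1895/38) = -1930*(-21209/38) = 20466685/19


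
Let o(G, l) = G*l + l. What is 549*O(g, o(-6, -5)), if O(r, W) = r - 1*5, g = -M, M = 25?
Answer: -16470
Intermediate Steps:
o(G, l) = l + G*l
g = -25 (g = -1*25 = -25)
O(r, W) = -5 + r (O(r, W) = r - 5 = -5 + r)
549*O(g, o(-6, -5)) = 549*(-5 - 25) = 549*(-30) = -16470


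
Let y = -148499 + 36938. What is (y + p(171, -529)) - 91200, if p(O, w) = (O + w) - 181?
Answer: -203300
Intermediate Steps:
y = -111561
p(O, w) = -181 + O + w
(y + p(171, -529)) - 91200 = (-111561 + (-181 + 171 - 529)) - 91200 = (-111561 - 539) - 91200 = -112100 - 91200 = -203300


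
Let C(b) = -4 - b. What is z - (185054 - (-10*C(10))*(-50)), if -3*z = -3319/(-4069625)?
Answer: -2344763282569/12208875 ≈ -1.9205e+5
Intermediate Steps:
z = -3319/12208875 (z = -(-1)*3319/(-4069625)/3 = -(-1)*3319*(-1/4069625)/3 = -(-1)*(-3319)/(3*4069625) = -1/3*3319/4069625 = -3319/12208875 ≈ -0.00027185)
z - (185054 - (-10*C(10))*(-50)) = -3319/12208875 - (185054 - (-10*(-4 - 1*10))*(-50)) = -3319/12208875 - (185054 - (-10*(-4 - 10))*(-50)) = -3319/12208875 - (185054 - (-10*(-14))*(-50)) = -3319/12208875 - (185054 - 140*(-50)) = -3319/12208875 - (185054 - 1*(-7000)) = -3319/12208875 - (185054 + 7000) = -3319/12208875 - 1*192054 = -3319/12208875 - 192054 = -2344763282569/12208875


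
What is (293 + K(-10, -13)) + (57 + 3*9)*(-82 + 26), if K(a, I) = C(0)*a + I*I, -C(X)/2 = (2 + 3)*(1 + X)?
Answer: -4142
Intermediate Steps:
C(X) = -10 - 10*X (C(X) = -2*(2 + 3)*(1 + X) = -10*(1 + X) = -2*(5 + 5*X) = -10 - 10*X)
K(a, I) = I² - 10*a (K(a, I) = (-10 - 10*0)*a + I*I = (-10 + 0)*a + I² = -10*a + I² = I² - 10*a)
(293 + K(-10, -13)) + (57 + 3*9)*(-82 + 26) = (293 + ((-13)² - 10*(-10))) + (57 + 3*9)*(-82 + 26) = (293 + (169 + 100)) + (57 + 27)*(-56) = (293 + 269) + 84*(-56) = 562 - 4704 = -4142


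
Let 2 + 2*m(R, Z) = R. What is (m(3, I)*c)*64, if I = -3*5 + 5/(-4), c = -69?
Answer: -2208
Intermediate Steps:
I = -65/4 (I = -15 + 5*(-¼) = -15 - 5/4 = -65/4 ≈ -16.250)
m(R, Z) = -1 + R/2
(m(3, I)*c)*64 = ((-1 + (½)*3)*(-69))*64 = ((-1 + 3/2)*(-69))*64 = ((½)*(-69))*64 = -69/2*64 = -2208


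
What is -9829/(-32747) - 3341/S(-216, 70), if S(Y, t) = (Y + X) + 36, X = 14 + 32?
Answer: 110724813/4388098 ≈ 25.233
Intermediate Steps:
X = 46
S(Y, t) = 82 + Y (S(Y, t) = (Y + 46) + 36 = (46 + Y) + 36 = 82 + Y)
-9829/(-32747) - 3341/S(-216, 70) = -9829/(-32747) - 3341/(82 - 216) = -9829*(-1/32747) - 3341/(-134) = 9829/32747 - 3341*(-1/134) = 9829/32747 + 3341/134 = 110724813/4388098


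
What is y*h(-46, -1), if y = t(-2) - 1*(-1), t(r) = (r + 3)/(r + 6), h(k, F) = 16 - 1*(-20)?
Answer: 45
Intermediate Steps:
h(k, F) = 36 (h(k, F) = 16 + 20 = 36)
t(r) = (3 + r)/(6 + r)
y = 5/4 (y = (3 - 2)/(6 - 2) - 1*(-1) = 1/4 + 1 = 5/4 ≈ 1.2500)
y*h(-46, -1) = (5/4)*36 = 45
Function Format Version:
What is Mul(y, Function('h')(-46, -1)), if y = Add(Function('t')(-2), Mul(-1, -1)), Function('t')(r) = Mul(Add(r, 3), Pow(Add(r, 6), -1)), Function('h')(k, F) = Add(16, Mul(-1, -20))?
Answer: 45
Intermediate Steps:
Function('h')(k, F) = 36 (Function('h')(k, F) = Add(16, 20) = 36)
Function('t')(r) = Mul(Pow(Add(6, r), -1), Add(3, r)) (Function('t')(r) = Mul(Add(3, r), Pow(Add(6, r), -1)) = Mul(Pow(Add(6, r), -1), Add(3, r)))
y = Rational(5, 4) (y = Add(Mul(Pow(Add(6, -2), -1), Add(3, -2)), Mul(-1, -1)) = Add(Mul(Pow(4, -1), 1), 1) = Add(Mul(Rational(1, 4), 1), 1) = Add(Rational(1, 4), 1) = Rational(5, 4) ≈ 1.2500)
Mul(y, Function('h')(-46, -1)) = Mul(Rational(5, 4), 36) = 45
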